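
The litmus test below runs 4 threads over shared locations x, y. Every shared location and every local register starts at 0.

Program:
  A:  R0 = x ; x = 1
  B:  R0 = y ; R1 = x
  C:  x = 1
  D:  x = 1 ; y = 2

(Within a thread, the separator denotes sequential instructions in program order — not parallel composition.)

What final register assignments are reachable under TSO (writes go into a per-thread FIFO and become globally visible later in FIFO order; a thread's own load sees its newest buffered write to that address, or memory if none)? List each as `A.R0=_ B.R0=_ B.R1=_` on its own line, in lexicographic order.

A.R0=0 B.R0=0 B.R1=0
A.R0=0 B.R0=0 B.R1=1
A.R0=0 B.R0=2 B.R1=1
A.R0=1 B.R0=0 B.R1=0
A.R0=1 B.R0=0 B.R1=1
A.R0=1 B.R0=2 B.R1=1

outcome vector order: (A.R0,B.R0,B.R1)
|TSO outcomes| = 6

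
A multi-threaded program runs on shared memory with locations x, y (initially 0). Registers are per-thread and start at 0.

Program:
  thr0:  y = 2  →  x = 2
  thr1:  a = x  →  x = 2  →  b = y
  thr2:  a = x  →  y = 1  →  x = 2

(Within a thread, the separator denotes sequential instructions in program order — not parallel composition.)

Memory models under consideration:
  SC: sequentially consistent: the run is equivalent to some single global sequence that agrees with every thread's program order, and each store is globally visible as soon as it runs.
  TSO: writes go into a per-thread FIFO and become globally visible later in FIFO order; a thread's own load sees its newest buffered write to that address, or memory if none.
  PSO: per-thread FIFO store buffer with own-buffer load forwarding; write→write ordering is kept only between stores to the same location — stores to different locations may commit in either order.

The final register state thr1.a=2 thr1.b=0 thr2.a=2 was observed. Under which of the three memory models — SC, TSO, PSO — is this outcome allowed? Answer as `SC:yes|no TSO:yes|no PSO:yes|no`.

outcome vector order: (thr1.a,thr1.b,thr2.a)
under SC → 000 002 010 012 020 022 210 212 220 222
under TSO → 000 002 010 012 020 022 210 212 220 222
under PSO → 000 002 010 012 020 022 200 202 210 212 220 222
target 202 ∈ {PSO}

SC:no TSO:no PSO:yes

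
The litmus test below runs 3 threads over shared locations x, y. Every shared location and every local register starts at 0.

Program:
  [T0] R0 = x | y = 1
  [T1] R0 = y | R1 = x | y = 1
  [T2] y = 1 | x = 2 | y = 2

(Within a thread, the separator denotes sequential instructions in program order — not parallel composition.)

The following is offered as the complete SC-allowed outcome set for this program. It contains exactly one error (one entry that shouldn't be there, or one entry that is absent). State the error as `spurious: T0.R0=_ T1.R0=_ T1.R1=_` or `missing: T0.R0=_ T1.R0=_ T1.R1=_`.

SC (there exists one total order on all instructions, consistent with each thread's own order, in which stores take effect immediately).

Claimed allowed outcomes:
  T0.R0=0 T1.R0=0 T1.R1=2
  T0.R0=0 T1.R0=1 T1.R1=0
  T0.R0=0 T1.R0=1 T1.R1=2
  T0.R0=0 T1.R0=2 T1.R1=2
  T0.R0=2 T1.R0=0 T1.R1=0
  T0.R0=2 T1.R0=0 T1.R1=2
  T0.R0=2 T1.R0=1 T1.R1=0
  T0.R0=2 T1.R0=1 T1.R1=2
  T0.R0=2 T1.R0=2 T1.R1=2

outcome vector order: (T0.R0,T1.R0,T1.R1)
[SC] allowed = {<0 0 0> <0 0 2> <0 1 0> <0 1 2> <0 2 2> <2 0 0> <2 0 2> <2 1 0> <2 1 2> <2 2 2>}
SC∖claimed = {<0 0 0>}

missing: T0.R0=0 T1.R0=0 T1.R1=0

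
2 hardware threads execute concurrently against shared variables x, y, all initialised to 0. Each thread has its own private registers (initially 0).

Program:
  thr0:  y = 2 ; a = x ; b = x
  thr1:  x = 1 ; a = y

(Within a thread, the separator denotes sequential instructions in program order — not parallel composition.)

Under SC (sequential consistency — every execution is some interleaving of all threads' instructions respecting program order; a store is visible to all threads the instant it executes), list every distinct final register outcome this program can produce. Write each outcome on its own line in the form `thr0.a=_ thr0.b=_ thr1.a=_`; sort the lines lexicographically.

outcome vector order: (thr0.a,thr0.b,thr1.a)
|SC outcomes| = 4

thr0.a=0 thr0.b=0 thr1.a=2
thr0.a=0 thr0.b=1 thr1.a=2
thr0.a=1 thr0.b=1 thr1.a=0
thr0.a=1 thr0.b=1 thr1.a=2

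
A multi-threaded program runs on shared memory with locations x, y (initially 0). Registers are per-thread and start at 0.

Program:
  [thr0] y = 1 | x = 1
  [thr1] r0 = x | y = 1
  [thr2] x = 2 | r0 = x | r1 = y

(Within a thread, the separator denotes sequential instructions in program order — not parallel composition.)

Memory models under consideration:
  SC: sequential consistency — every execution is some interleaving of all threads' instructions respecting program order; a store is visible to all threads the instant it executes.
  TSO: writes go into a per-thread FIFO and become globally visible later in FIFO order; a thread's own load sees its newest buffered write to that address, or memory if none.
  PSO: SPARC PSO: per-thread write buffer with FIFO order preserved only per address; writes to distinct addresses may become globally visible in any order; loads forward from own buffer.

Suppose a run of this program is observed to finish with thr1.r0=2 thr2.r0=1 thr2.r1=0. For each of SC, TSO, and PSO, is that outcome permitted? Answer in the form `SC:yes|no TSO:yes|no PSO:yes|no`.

SC:no TSO:no PSO:yes

outcome vector order: (thr1.r0,thr2.r0,thr2.r1)
[SC] allowed = {<0 1 1>; <0 2 0>; <0 2 1>; <1 1 1>; <1 2 0>; <1 2 1>; <2 1 1>; <2 2 0>; <2 2 1>}
[TSO] allowed = {<0 1 1>; <0 2 0>; <0 2 1>; <1 1 1>; <1 2 0>; <1 2 1>; <2 1 1>; <2 2 0>; <2 2 1>}
[PSO] allowed = {<0 1 0>; <0 1 1>; <0 2 0>; <0 2 1>; <1 1 0>; <1 1 1>; <1 2 0>; <1 2 1>; <2 1 0>; <2 1 1>; <2 2 0>; <2 2 1>}
target <2 1 0> ∈ {PSO}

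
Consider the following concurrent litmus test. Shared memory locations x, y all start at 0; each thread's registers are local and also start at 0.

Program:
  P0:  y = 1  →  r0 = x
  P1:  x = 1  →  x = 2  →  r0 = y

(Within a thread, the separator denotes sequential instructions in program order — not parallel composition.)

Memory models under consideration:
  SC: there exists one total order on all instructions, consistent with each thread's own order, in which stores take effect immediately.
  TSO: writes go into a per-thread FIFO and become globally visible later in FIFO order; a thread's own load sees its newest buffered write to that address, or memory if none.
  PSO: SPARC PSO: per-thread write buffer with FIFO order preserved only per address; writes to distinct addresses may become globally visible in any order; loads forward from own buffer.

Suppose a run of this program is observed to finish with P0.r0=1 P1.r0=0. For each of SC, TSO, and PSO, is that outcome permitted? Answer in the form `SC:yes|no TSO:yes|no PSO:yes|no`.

SC:no TSO:yes PSO:yes

outcome vector order: (P0.r0,P1.r0)
SC (4): 01; 11; 20; 21
TSO (6): 00; 01; 10; 11; 20; 21
PSO (6): 00; 01; 10; 11; 20; 21
target 10 ∈ {TSO,PSO}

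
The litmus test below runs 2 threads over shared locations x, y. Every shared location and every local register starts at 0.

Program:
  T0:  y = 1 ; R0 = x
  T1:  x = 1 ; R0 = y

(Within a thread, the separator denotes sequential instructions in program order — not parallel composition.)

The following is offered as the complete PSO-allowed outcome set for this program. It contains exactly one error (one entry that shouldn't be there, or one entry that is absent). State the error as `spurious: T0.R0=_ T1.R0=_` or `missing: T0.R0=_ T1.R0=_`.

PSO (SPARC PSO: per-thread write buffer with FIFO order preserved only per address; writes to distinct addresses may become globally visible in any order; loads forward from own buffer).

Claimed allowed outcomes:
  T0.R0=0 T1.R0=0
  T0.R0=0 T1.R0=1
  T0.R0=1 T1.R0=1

missing: T0.R0=1 T1.R0=0

outcome vector order: (T0.R0,T1.R0)
PSO (4): 0/0; 0/1; 1/0; 1/1
PSO∖claimed = {1/0}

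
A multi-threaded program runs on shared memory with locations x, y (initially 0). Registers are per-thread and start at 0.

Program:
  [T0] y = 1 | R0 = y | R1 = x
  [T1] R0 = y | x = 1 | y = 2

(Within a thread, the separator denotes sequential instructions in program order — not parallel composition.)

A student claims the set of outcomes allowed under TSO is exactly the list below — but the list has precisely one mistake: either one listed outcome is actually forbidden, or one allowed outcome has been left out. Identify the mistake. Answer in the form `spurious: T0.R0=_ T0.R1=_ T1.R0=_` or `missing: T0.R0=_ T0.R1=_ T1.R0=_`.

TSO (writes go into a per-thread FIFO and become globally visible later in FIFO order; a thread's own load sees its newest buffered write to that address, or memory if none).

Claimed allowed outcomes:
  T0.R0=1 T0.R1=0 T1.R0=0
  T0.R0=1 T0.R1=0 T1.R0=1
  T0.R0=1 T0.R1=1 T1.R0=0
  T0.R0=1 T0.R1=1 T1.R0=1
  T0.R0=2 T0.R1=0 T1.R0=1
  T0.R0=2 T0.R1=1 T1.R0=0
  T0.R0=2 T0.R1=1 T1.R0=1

spurious: T0.R0=2 T0.R1=0 T1.R0=1

outcome vector order: (T0.R0,T0.R1,T1.R0)
under TSO → 100, 101, 110, 111, 210, 211
claimed∖TSO = {201}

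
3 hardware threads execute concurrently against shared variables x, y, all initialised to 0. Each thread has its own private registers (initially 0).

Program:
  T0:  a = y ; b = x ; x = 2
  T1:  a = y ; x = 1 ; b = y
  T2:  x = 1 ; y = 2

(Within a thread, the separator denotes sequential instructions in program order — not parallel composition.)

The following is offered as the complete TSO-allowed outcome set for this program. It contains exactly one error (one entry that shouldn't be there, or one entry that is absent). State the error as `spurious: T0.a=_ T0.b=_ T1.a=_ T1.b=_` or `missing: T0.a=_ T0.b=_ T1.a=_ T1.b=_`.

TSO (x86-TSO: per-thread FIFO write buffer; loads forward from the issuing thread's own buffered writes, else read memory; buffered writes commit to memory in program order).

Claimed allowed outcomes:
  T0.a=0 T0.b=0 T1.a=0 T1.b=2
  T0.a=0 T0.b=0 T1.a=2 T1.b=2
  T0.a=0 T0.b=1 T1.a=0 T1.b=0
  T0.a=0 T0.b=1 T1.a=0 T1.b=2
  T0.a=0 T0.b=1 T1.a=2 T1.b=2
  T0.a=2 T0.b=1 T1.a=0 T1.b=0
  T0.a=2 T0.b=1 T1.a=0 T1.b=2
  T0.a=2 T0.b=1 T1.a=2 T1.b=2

outcome vector order: (T0.a,T0.b,T1.a,T1.b)
under TSO → <0 0 0 0> <0 0 0 2> <0 0 2 2> <0 1 0 0> <0 1 0 2> <0 1 2 2> <2 1 0 0> <2 1 0 2> <2 1 2 2>
TSO∖claimed = {<0 0 0 0>}

missing: T0.a=0 T0.b=0 T1.a=0 T1.b=0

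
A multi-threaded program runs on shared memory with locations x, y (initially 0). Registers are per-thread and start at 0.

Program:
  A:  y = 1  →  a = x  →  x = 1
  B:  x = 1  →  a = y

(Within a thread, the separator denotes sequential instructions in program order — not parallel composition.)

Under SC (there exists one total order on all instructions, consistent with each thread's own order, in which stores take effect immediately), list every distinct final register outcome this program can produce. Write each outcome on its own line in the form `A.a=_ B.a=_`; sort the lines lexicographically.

A.a=0 B.a=1
A.a=1 B.a=0
A.a=1 B.a=1

outcome vector order: (A.a,B.a)
|SC outcomes| = 3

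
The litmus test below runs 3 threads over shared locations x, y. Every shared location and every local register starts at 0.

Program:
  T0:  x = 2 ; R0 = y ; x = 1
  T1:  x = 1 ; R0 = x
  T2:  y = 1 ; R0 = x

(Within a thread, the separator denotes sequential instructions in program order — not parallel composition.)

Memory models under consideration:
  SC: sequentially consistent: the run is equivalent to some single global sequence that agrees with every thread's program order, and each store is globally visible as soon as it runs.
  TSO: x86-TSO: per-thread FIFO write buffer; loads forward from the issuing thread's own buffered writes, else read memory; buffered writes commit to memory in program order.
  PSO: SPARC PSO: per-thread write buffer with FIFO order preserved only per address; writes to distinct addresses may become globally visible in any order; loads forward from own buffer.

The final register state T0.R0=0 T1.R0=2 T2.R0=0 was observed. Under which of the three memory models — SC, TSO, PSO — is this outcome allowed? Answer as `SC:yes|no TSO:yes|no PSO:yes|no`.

outcome vector order: (T0.R0,T1.R0,T2.R0)
SC (10): 0/1/1, 0/1/2, 0/2/1, 0/2/2, 1/1/0, 1/1/1, 1/1/2, 1/2/0, 1/2/1, 1/2/2
TSO (12): 0/1/0, 0/1/1, 0/1/2, 0/2/0, 0/2/1, 0/2/2, 1/1/0, 1/1/1, 1/1/2, 1/2/0, 1/2/1, 1/2/2
PSO (12): 0/1/0, 0/1/1, 0/1/2, 0/2/0, 0/2/1, 0/2/2, 1/1/0, 1/1/1, 1/1/2, 1/2/0, 1/2/1, 1/2/2
target 0/2/0 ∈ {TSO,PSO}

SC:no TSO:yes PSO:yes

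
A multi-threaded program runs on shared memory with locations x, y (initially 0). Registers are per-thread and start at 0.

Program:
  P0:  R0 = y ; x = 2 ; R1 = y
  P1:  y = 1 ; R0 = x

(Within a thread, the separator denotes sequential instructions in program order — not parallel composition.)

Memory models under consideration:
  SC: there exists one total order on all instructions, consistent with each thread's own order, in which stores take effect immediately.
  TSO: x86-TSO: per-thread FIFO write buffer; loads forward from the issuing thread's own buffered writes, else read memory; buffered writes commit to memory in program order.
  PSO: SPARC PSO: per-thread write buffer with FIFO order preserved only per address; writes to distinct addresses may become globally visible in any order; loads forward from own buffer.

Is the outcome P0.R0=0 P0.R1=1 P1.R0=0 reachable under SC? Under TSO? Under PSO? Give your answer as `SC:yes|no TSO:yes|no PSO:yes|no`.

outcome vector order: (P0.R0,P0.R1,P1.R0)
under SC → 002; 010; 012; 110; 112
under TSO → 000; 002; 010; 012; 110; 112
under PSO → 000; 002; 010; 012; 110; 112
target 010 ∈ {SC,TSO,PSO}

SC:yes TSO:yes PSO:yes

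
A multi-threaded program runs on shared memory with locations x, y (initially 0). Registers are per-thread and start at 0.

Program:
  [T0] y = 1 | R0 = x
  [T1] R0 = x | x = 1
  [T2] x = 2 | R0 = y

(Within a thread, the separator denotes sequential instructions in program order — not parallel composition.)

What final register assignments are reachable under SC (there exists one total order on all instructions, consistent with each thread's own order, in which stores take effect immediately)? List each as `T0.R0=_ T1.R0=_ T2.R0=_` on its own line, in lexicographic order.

outcome vector order: (T0.R0,T1.R0,T2.R0)
|SC outcomes| = 10

T0.R0=0 T1.R0=0 T2.R0=1
T0.R0=0 T1.R0=2 T2.R0=1
T0.R0=1 T1.R0=0 T2.R0=0
T0.R0=1 T1.R0=0 T2.R0=1
T0.R0=1 T1.R0=2 T2.R0=0
T0.R0=1 T1.R0=2 T2.R0=1
T0.R0=2 T1.R0=0 T2.R0=0
T0.R0=2 T1.R0=0 T2.R0=1
T0.R0=2 T1.R0=2 T2.R0=0
T0.R0=2 T1.R0=2 T2.R0=1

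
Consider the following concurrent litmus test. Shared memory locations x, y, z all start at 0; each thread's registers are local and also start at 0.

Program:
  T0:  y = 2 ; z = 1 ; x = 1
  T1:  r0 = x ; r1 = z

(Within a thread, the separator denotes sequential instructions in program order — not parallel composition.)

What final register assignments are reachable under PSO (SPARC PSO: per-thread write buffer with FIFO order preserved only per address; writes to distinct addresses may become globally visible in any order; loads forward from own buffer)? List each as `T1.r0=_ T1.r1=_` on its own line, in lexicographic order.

outcome vector order: (T1.r0,T1.r1)
|PSO outcomes| = 4

T1.r0=0 T1.r1=0
T1.r0=0 T1.r1=1
T1.r0=1 T1.r1=0
T1.r0=1 T1.r1=1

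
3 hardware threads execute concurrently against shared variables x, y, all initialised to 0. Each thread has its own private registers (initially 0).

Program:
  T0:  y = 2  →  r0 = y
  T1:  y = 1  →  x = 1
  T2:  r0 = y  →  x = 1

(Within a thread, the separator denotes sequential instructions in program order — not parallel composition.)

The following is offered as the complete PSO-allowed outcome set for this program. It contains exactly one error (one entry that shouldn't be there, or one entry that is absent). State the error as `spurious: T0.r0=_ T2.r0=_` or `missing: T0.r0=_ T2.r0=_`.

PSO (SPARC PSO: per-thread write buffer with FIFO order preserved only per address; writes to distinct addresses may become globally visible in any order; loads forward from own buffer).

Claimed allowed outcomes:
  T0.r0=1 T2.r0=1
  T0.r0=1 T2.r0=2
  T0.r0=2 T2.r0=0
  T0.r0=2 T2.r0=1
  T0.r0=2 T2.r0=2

missing: T0.r0=1 T2.r0=0

outcome vector order: (T0.r0,T2.r0)
PSO: 6 outcomes — {(1,0); (1,1); (1,2); (2,0); (2,1); (2,2)}
PSO∖claimed = {(1,0)}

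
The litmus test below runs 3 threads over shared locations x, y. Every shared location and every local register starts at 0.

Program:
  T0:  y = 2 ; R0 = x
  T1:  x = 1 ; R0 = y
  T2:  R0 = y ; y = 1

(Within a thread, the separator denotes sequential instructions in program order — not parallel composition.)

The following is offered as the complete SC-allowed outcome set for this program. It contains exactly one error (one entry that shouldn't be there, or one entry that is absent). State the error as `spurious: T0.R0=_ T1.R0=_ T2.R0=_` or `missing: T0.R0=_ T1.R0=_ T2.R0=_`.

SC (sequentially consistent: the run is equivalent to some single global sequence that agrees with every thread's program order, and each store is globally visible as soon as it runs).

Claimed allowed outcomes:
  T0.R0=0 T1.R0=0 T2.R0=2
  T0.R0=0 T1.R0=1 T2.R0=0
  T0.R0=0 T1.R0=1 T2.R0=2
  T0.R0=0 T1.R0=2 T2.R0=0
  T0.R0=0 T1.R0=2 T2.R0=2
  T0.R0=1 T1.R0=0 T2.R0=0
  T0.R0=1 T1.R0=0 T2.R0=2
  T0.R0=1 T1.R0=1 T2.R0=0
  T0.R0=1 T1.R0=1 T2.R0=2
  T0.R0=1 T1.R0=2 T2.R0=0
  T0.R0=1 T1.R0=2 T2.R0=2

spurious: T0.R0=0 T1.R0=0 T2.R0=2

outcome vector order: (T0.R0,T1.R0,T2.R0)
under SC → (0,1,0), (0,1,2), (0,2,0), (0,2,2), (1,0,0), (1,0,2), (1,1,0), (1,1,2), (1,2,0), (1,2,2)
claimed∖SC = {(0,0,2)}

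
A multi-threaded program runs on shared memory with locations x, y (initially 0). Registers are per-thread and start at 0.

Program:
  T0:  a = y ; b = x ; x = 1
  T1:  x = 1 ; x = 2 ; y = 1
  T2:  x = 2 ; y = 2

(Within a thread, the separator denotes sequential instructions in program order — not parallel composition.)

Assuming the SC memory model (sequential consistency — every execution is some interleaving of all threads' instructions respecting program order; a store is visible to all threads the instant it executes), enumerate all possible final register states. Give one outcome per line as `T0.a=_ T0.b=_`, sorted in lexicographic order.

T0.a=0 T0.b=0
T0.a=0 T0.b=1
T0.a=0 T0.b=2
T0.a=1 T0.b=2
T0.a=2 T0.b=1
T0.a=2 T0.b=2

outcome vector order: (T0.a,T0.b)
|SC outcomes| = 6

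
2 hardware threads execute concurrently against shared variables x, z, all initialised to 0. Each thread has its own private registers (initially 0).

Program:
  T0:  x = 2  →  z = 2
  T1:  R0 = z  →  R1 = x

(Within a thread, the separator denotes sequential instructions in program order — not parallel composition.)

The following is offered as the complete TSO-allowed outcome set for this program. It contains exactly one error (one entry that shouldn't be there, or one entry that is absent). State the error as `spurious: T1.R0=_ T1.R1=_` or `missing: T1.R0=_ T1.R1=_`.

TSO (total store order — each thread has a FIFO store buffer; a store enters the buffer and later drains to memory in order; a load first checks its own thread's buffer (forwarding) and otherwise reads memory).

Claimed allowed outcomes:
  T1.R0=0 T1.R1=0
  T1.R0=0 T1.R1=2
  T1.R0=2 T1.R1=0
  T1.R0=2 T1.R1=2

outcome vector order: (T1.R0,T1.R1)
TSO: 3 outcomes — {0/0, 0/2, 2/2}
claimed∖TSO = {2/0}

spurious: T1.R0=2 T1.R1=0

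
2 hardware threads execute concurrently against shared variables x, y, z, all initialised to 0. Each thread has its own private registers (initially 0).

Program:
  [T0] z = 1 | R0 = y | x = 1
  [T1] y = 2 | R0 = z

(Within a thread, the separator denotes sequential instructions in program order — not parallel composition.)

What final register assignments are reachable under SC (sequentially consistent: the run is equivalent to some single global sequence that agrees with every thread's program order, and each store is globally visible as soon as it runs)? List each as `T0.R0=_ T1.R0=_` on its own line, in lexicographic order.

T0.R0=0 T1.R0=1
T0.R0=2 T1.R0=0
T0.R0=2 T1.R0=1

outcome vector order: (T0.R0,T1.R0)
|SC outcomes| = 3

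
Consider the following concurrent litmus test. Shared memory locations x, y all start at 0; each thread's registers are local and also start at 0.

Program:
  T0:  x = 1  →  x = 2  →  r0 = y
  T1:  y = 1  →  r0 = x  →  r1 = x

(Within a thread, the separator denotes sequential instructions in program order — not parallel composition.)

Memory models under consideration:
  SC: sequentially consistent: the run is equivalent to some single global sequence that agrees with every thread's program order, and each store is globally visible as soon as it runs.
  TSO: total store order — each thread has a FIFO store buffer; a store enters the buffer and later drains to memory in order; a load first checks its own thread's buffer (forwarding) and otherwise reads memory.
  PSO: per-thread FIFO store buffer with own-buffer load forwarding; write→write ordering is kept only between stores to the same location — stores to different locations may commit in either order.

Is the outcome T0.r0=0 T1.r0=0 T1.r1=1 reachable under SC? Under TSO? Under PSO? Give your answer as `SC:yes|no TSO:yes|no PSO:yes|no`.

SC:no TSO:yes PSO:yes

outcome vector order: (T0.r0,T1.r0,T1.r1)
[SC] allowed = {0/2/2; 1/0/0; 1/0/1; 1/0/2; 1/1/1; 1/1/2; 1/2/2}
[TSO] allowed = {0/0/0; 0/0/1; 0/0/2; 0/1/1; 0/1/2; 0/2/2; 1/0/0; 1/0/1; 1/0/2; 1/1/1; 1/1/2; 1/2/2}
[PSO] allowed = {0/0/0; 0/0/1; 0/0/2; 0/1/1; 0/1/2; 0/2/2; 1/0/0; 1/0/1; 1/0/2; 1/1/1; 1/1/2; 1/2/2}
target 0/0/1 ∈ {TSO,PSO}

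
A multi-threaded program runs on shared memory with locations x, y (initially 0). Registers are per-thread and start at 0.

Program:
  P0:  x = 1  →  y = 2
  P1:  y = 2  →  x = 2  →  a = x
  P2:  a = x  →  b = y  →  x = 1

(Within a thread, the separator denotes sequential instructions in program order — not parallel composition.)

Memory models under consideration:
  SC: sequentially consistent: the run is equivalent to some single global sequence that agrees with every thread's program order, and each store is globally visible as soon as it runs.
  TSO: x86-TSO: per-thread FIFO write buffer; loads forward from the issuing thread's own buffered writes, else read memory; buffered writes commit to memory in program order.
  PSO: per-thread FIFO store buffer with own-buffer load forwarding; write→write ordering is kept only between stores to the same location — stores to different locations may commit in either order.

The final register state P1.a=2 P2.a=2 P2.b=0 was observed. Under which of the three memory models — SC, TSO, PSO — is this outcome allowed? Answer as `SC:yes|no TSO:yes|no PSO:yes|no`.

outcome vector order: (P1.a,P2.a,P2.b)
SC: 10 outcomes — {1/0/0; 1/0/2; 1/1/0; 1/1/2; 1/2/2; 2/0/0; 2/0/2; 2/1/0; 2/1/2; 2/2/2}
TSO: 10 outcomes — {1/0/0; 1/0/2; 1/1/0; 1/1/2; 1/2/2; 2/0/0; 2/0/2; 2/1/0; 2/1/2; 2/2/2}
PSO: 12 outcomes — {1/0/0; 1/0/2; 1/1/0; 1/1/2; 1/2/0; 1/2/2; 2/0/0; 2/0/2; 2/1/0; 2/1/2; 2/2/0; 2/2/2}
target 2/2/0 ∈ {PSO}

SC:no TSO:no PSO:yes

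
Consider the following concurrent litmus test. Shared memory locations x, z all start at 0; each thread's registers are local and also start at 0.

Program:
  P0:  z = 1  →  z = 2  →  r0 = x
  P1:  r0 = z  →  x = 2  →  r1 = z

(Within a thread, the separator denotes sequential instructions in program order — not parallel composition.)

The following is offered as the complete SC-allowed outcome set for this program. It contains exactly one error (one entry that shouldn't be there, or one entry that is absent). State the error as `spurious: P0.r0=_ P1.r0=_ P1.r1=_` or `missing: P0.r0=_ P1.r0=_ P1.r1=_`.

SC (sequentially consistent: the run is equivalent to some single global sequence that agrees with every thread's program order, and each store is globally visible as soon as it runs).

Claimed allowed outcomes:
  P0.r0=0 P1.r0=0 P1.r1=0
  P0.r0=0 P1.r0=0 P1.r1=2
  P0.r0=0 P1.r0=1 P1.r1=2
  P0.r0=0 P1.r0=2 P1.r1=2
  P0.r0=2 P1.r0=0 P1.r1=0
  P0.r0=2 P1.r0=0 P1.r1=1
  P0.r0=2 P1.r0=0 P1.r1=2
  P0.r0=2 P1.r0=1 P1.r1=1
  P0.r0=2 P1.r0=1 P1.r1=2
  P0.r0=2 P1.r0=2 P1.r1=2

spurious: P0.r0=0 P1.r0=0 P1.r1=0

outcome vector order: (P0.r0,P1.r0,P1.r1)
under SC → <0 0 2>; <0 1 2>; <0 2 2>; <2 0 0>; <2 0 1>; <2 0 2>; <2 1 1>; <2 1 2>; <2 2 2>
claimed∖SC = {<0 0 0>}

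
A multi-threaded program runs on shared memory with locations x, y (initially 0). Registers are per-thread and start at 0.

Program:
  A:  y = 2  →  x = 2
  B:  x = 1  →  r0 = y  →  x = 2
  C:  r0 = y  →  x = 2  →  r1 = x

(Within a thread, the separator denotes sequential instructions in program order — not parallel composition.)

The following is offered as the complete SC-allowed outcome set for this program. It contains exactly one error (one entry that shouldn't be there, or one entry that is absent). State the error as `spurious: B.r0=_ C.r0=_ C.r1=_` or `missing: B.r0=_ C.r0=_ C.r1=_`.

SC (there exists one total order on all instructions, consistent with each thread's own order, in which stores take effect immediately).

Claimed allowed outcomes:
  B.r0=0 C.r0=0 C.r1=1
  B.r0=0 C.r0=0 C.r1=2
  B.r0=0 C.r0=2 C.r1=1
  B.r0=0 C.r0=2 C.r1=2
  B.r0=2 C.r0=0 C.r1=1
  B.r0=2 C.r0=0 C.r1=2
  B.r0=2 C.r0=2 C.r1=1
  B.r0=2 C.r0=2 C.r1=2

spurious: B.r0=0 C.r0=2 C.r1=1

outcome vector order: (B.r0,C.r0,C.r1)
[SC] allowed = {<0 0 1>, <0 0 2>, <0 2 2>, <2 0 1>, <2 0 2>, <2 2 1>, <2 2 2>}
claimed∖SC = {<0 2 1>}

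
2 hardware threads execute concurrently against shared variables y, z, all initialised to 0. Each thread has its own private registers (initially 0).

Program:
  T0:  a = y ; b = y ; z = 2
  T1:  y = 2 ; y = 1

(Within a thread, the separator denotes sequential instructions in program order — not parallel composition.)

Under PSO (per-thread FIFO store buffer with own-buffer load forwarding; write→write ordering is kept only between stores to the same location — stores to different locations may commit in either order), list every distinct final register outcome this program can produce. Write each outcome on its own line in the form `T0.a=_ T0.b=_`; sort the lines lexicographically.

T0.a=0 T0.b=0
T0.a=0 T0.b=1
T0.a=0 T0.b=2
T0.a=1 T0.b=1
T0.a=2 T0.b=1
T0.a=2 T0.b=2

outcome vector order: (T0.a,T0.b)
|PSO outcomes| = 6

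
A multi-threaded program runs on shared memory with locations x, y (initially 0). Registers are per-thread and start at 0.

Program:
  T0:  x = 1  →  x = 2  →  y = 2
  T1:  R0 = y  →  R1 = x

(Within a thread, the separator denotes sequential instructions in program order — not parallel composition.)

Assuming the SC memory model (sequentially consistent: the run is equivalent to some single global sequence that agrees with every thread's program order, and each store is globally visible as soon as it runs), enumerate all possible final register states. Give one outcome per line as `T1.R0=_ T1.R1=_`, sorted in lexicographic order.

T1.R0=0 T1.R1=0
T1.R0=0 T1.R1=1
T1.R0=0 T1.R1=2
T1.R0=2 T1.R1=2

outcome vector order: (T1.R0,T1.R1)
|SC outcomes| = 4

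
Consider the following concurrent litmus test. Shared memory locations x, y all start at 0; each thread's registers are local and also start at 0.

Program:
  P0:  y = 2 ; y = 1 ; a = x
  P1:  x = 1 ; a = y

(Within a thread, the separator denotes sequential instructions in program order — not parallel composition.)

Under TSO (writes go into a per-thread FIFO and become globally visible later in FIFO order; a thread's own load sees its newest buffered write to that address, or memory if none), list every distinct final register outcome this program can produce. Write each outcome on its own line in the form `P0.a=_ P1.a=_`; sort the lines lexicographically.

outcome vector order: (P0.a,P1.a)
|TSO outcomes| = 6

P0.a=0 P1.a=0
P0.a=0 P1.a=1
P0.a=0 P1.a=2
P0.a=1 P1.a=0
P0.a=1 P1.a=1
P0.a=1 P1.a=2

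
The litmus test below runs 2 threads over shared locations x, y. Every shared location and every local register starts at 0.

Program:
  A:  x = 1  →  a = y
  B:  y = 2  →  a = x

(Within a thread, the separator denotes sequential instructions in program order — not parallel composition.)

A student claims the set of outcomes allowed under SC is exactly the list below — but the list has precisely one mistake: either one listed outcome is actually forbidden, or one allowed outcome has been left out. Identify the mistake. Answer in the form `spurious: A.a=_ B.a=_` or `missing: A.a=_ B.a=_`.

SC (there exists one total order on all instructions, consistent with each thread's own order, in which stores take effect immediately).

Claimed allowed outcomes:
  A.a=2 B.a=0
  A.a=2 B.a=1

missing: A.a=0 B.a=1

outcome vector order: (A.a,B.a)
SC: 3 outcomes — {01, 20, 21}
SC∖claimed = {01}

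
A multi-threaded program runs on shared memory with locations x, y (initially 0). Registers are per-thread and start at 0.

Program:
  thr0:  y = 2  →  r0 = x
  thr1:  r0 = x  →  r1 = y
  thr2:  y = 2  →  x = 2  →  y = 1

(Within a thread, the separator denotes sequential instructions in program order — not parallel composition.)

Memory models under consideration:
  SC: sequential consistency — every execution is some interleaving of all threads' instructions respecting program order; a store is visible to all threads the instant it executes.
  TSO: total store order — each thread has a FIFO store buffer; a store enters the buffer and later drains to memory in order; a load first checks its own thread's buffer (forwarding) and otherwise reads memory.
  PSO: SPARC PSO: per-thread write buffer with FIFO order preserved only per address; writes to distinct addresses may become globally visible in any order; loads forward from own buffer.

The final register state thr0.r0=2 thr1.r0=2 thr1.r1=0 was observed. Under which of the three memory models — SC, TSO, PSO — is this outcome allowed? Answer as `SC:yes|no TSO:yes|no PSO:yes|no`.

SC:no TSO:no PSO:yes

outcome vector order: (thr0.r0,thr1.r0,thr1.r1)
under SC → (0,0,0); (0,0,1); (0,0,2); (0,2,1); (0,2,2); (2,0,0); (2,0,1); (2,0,2); (2,2,1); (2,2,2)
under TSO → (0,0,0); (0,0,1); (0,0,2); (0,2,1); (0,2,2); (2,0,0); (2,0,1); (2,0,2); (2,2,1); (2,2,2)
under PSO → (0,0,0); (0,0,1); (0,0,2); (0,2,0); (0,2,1); (0,2,2); (2,0,0); (2,0,1); (2,0,2); (2,2,0); (2,2,1); (2,2,2)
target (2,2,0) ∈ {PSO}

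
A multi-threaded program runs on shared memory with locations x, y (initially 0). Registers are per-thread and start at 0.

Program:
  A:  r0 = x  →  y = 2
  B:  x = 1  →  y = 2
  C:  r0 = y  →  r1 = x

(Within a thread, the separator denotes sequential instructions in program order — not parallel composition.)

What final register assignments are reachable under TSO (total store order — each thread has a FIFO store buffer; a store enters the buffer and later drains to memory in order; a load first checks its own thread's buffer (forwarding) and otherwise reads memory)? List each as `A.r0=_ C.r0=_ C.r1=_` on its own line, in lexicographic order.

outcome vector order: (A.r0,C.r0,C.r1)
|TSO outcomes| = 7

A.r0=0 C.r0=0 C.r1=0
A.r0=0 C.r0=0 C.r1=1
A.r0=0 C.r0=2 C.r1=0
A.r0=0 C.r0=2 C.r1=1
A.r0=1 C.r0=0 C.r1=0
A.r0=1 C.r0=0 C.r1=1
A.r0=1 C.r0=2 C.r1=1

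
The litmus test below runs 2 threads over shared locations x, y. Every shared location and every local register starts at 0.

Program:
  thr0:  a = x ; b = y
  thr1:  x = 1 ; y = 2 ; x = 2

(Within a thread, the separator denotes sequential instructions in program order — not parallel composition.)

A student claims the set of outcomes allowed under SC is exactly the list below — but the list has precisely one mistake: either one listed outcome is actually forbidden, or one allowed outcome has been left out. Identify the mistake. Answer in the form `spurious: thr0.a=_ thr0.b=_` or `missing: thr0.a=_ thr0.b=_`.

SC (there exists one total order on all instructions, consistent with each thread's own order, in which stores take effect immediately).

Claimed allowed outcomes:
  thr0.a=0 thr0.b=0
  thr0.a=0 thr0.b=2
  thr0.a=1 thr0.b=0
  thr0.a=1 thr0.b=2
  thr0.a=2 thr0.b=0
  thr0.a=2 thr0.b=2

spurious: thr0.a=2 thr0.b=0

outcome vector order: (thr0.a,thr0.b)
SC (5): (0,0), (0,2), (1,0), (1,2), (2,2)
claimed∖SC = {(2,0)}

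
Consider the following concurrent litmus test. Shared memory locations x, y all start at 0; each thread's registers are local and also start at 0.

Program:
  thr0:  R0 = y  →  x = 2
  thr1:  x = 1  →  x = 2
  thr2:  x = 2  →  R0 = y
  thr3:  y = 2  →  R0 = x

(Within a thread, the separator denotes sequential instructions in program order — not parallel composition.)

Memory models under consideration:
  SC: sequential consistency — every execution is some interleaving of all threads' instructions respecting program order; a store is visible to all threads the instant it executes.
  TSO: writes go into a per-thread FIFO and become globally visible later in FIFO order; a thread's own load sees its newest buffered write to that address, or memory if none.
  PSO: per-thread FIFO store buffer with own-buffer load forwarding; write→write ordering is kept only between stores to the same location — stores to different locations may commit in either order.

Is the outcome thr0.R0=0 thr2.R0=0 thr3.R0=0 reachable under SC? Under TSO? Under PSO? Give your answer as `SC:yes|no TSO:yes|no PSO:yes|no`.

outcome vector order: (thr0.R0,thr2.R0,thr3.R0)
SC (10): 0/0/1; 0/0/2; 0/2/0; 0/2/1; 0/2/2; 2/0/1; 2/0/2; 2/2/0; 2/2/1; 2/2/2
TSO (12): 0/0/0; 0/0/1; 0/0/2; 0/2/0; 0/2/1; 0/2/2; 2/0/0; 2/0/1; 2/0/2; 2/2/0; 2/2/1; 2/2/2
PSO (12): 0/0/0; 0/0/1; 0/0/2; 0/2/0; 0/2/1; 0/2/2; 2/0/0; 2/0/1; 2/0/2; 2/2/0; 2/2/1; 2/2/2
target 0/0/0 ∈ {TSO,PSO}

SC:no TSO:yes PSO:yes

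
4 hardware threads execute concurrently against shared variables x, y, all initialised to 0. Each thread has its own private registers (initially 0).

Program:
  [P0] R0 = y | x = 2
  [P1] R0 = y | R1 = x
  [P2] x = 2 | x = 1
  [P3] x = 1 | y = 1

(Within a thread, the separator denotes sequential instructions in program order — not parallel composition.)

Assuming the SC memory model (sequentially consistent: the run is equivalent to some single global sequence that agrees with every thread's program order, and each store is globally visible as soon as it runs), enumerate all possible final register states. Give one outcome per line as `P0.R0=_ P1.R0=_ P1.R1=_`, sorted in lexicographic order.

P0.R0=0 P1.R0=0 P1.R1=0
P0.R0=0 P1.R0=0 P1.R1=1
P0.R0=0 P1.R0=0 P1.R1=2
P0.R0=0 P1.R0=1 P1.R1=1
P0.R0=0 P1.R0=1 P1.R1=2
P0.R0=1 P1.R0=0 P1.R1=0
P0.R0=1 P1.R0=0 P1.R1=1
P0.R0=1 P1.R0=0 P1.R1=2
P0.R0=1 P1.R0=1 P1.R1=1
P0.R0=1 P1.R0=1 P1.R1=2

outcome vector order: (P0.R0,P1.R0,P1.R1)
|SC outcomes| = 10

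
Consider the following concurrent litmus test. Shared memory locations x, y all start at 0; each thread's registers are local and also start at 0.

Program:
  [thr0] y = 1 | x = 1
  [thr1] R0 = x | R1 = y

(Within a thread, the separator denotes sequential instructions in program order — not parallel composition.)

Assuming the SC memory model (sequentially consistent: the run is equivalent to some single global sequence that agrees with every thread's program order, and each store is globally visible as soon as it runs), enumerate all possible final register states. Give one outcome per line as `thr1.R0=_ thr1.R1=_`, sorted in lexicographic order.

outcome vector order: (thr1.R0,thr1.R1)
|SC outcomes| = 3

thr1.R0=0 thr1.R1=0
thr1.R0=0 thr1.R1=1
thr1.R0=1 thr1.R1=1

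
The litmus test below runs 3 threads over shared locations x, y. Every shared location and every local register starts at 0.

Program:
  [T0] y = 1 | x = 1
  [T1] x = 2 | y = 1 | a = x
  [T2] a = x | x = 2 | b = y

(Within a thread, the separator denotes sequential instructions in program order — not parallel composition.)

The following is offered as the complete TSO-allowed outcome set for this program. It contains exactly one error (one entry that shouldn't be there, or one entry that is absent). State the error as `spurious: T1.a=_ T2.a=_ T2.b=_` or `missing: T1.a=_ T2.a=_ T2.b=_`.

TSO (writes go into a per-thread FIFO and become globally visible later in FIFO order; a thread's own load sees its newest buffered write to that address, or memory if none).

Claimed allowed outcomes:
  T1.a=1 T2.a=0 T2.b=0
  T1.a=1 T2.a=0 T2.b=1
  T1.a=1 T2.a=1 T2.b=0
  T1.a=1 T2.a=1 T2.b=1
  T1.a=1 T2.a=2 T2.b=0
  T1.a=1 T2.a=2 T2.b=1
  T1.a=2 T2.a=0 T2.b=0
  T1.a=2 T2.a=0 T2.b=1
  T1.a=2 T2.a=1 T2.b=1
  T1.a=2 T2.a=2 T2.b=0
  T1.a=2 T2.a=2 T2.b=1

spurious: T1.a=1 T2.a=1 T2.b=0

outcome vector order: (T1.a,T2.a,T2.b)
[TSO] allowed = {100 101 111 120 121 200 201 211 220 221}
claimed∖TSO = {110}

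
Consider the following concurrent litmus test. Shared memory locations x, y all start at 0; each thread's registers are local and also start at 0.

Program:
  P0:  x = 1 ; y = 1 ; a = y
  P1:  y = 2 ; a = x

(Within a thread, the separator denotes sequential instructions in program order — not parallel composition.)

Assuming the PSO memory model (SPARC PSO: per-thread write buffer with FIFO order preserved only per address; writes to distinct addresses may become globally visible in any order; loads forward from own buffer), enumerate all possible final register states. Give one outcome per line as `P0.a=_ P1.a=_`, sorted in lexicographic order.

outcome vector order: (P0.a,P1.a)
|PSO outcomes| = 4

P0.a=1 P1.a=0
P0.a=1 P1.a=1
P0.a=2 P1.a=0
P0.a=2 P1.a=1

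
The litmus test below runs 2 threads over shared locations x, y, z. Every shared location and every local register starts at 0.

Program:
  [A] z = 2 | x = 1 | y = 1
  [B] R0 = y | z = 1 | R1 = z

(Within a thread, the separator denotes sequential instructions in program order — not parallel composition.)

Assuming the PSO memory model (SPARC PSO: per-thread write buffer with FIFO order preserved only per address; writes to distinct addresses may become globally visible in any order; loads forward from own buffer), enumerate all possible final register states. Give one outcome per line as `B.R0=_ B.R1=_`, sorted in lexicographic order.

outcome vector order: (B.R0,B.R1)
|PSO outcomes| = 4

B.R0=0 B.R1=1
B.R0=0 B.R1=2
B.R0=1 B.R1=1
B.R0=1 B.R1=2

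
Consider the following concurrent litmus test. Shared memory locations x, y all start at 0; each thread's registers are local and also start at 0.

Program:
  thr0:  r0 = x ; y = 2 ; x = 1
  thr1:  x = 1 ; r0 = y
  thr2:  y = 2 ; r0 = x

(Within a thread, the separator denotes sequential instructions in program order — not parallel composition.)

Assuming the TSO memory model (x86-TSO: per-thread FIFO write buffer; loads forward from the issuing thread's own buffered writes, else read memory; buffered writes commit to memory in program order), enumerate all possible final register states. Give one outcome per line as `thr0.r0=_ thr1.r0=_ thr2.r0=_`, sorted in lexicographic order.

thr0.r0=0 thr1.r0=0 thr2.r0=0
thr0.r0=0 thr1.r0=0 thr2.r0=1
thr0.r0=0 thr1.r0=2 thr2.r0=0
thr0.r0=0 thr1.r0=2 thr2.r0=1
thr0.r0=1 thr1.r0=0 thr2.r0=0
thr0.r0=1 thr1.r0=0 thr2.r0=1
thr0.r0=1 thr1.r0=2 thr2.r0=0
thr0.r0=1 thr1.r0=2 thr2.r0=1

outcome vector order: (thr0.r0,thr1.r0,thr2.r0)
|TSO outcomes| = 8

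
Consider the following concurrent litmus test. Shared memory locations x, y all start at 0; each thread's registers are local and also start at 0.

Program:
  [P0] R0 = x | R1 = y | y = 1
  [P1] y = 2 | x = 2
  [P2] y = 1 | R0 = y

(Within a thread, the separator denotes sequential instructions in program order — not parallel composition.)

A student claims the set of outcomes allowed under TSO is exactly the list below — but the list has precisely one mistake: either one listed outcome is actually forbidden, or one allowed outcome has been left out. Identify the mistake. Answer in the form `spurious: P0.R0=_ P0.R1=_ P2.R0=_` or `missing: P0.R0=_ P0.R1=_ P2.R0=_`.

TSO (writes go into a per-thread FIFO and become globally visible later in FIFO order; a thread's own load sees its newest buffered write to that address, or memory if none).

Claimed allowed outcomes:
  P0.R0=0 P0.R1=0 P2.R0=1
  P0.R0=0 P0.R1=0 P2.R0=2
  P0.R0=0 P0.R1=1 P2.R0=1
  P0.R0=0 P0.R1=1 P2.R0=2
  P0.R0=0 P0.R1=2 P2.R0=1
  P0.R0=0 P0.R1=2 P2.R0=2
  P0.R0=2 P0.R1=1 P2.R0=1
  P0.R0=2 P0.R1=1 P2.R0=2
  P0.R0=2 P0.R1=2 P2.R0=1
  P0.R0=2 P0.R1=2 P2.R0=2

outcome vector order: (P0.R0,P0.R1,P2.R0)
TSO: 9 outcomes — {001; 002; 011; 012; 021; 022; 211; 221; 222}
claimed∖TSO = {212}

spurious: P0.R0=2 P0.R1=1 P2.R0=2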